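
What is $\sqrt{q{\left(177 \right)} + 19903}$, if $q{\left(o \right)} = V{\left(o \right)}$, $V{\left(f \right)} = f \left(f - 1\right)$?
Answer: $\sqrt{51055} \approx 225.95$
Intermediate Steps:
$V{\left(f \right)} = f \left(-1 + f\right)$
$q{\left(o \right)} = o \left(-1 + o\right)$
$\sqrt{q{\left(177 \right)} + 19903} = \sqrt{177 \left(-1 + 177\right) + 19903} = \sqrt{177 \cdot 176 + 19903} = \sqrt{31152 + 19903} = \sqrt{51055}$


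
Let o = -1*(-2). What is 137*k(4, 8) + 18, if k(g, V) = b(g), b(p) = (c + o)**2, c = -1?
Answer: 155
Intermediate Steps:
o = 2
b(p) = 1 (b(p) = (-1 + 2)**2 = 1**2 = 1)
k(g, V) = 1
137*k(4, 8) + 18 = 137*1 + 18 = 137 + 18 = 155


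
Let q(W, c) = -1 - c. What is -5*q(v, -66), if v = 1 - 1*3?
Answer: -325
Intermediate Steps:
v = -2 (v = 1 - 3 = -2)
-5*q(v, -66) = -5*(-1 - 1*(-66)) = -5*(-1 + 66) = -5*65 = -325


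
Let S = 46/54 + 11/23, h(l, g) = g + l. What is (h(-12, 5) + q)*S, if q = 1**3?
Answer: -1652/207 ≈ -7.9807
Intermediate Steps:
S = 826/621 (S = 46*(1/54) + 11*(1/23) = 23/27 + 11/23 = 826/621 ≈ 1.3301)
q = 1
(h(-12, 5) + q)*S = ((5 - 12) + 1)*(826/621) = (-7 + 1)*(826/621) = -6*826/621 = -1652/207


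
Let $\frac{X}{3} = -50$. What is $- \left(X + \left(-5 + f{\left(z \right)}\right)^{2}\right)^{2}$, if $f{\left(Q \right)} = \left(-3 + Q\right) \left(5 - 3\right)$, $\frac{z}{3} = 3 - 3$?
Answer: $-841$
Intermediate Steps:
$z = 0$ ($z = 3 \left(3 - 3\right) = 3 \cdot 0 = 0$)
$f{\left(Q \right)} = -6 + 2 Q$ ($f{\left(Q \right)} = \left(-3 + Q\right) 2 = -6 + 2 Q$)
$X = -150$ ($X = 3 \left(-50\right) = -150$)
$- \left(X + \left(-5 + f{\left(z \right)}\right)^{2}\right)^{2} = - \left(-150 + \left(-5 + \left(-6 + 2 \cdot 0\right)\right)^{2}\right)^{2} = - \left(-150 + \left(-5 + \left(-6 + 0\right)\right)^{2}\right)^{2} = - \left(-150 + \left(-5 - 6\right)^{2}\right)^{2} = - \left(-150 + \left(-11\right)^{2}\right)^{2} = - \left(-150 + 121\right)^{2} = - \left(-29\right)^{2} = \left(-1\right) 841 = -841$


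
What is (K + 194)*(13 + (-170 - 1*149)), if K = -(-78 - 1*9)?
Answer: -85986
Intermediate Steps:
K = 87 (K = -(-78 - 9) = -1*(-87) = 87)
(K + 194)*(13 + (-170 - 1*149)) = (87 + 194)*(13 + (-170 - 1*149)) = 281*(13 + (-170 - 149)) = 281*(13 - 319) = 281*(-306) = -85986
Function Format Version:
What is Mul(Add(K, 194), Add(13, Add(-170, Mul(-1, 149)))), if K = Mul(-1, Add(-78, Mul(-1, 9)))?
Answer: -85986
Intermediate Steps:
K = 87 (K = Mul(-1, Add(-78, -9)) = Mul(-1, -87) = 87)
Mul(Add(K, 194), Add(13, Add(-170, Mul(-1, 149)))) = Mul(Add(87, 194), Add(13, Add(-170, Mul(-1, 149)))) = Mul(281, Add(13, Add(-170, -149))) = Mul(281, Add(13, -319)) = Mul(281, -306) = -85986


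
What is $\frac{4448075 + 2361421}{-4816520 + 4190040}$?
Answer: $- \frac{851187}{78310} \approx -10.869$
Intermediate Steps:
$\frac{4448075 + 2361421}{-4816520 + 4190040} = \frac{6809496}{-626480} = 6809496 \left(- \frac{1}{626480}\right) = - \frac{851187}{78310}$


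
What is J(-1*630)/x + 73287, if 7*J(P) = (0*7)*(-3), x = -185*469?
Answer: 73287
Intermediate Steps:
x = -86765
J(P) = 0 (J(P) = ((0*7)*(-3))/7 = (0*(-3))/7 = (⅐)*0 = 0)
J(-1*630)/x + 73287 = 0/(-86765) + 73287 = 0*(-1/86765) + 73287 = 0 + 73287 = 73287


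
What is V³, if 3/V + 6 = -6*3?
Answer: -1/512 ≈ -0.0019531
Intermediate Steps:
V = -⅛ (V = 3/(-6 - 6*3) = 3/(-6 - 1*18) = 3/(-6 - 18) = 3/(-24) = 3*(-1/24) = -⅛ ≈ -0.12500)
V³ = (-⅛)³ = -1/512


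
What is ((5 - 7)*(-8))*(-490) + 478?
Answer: -7362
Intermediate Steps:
((5 - 7)*(-8))*(-490) + 478 = -2*(-8)*(-490) + 478 = 16*(-490) + 478 = -7840 + 478 = -7362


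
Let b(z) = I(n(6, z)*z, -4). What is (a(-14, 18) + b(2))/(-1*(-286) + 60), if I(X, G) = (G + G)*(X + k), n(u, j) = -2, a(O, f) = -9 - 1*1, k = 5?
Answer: -9/173 ≈ -0.052023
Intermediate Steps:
a(O, f) = -10 (a(O, f) = -9 - 1 = -10)
I(X, G) = 2*G*(5 + X) (I(X, G) = (G + G)*(X + 5) = (2*G)*(5 + X) = 2*G*(5 + X))
b(z) = -40 + 16*z (b(z) = 2*(-4)*(5 - 2*z) = -40 + 16*z)
(a(-14, 18) + b(2))/(-1*(-286) + 60) = (-10 + (-40 + 16*2))/(-1*(-286) + 60) = (-10 + (-40 + 32))/(286 + 60) = (-10 - 8)/346 = -18*1/346 = -9/173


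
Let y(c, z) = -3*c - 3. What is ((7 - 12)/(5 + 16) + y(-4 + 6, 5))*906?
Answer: -58588/7 ≈ -8369.7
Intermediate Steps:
y(c, z) = -3 - 3*c
((7 - 12)/(5 + 16) + y(-4 + 6, 5))*906 = ((7 - 12)/(5 + 16) + (-3 - 3*(-4 + 6)))*906 = (-5/21 + (-3 - 3*2))*906 = (-5*1/21 + (-3 - 6))*906 = (-5/21 - 9)*906 = -194/21*906 = -58588/7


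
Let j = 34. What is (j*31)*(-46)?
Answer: -48484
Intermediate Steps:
(j*31)*(-46) = (34*31)*(-46) = 1054*(-46) = -48484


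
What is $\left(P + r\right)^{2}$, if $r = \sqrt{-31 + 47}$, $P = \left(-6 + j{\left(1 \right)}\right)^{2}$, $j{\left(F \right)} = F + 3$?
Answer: $64$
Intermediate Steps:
$j{\left(F \right)} = 3 + F$
$P = 4$ ($P = \left(-6 + \left(3 + 1\right)\right)^{2} = \left(-6 + 4\right)^{2} = \left(-2\right)^{2} = 4$)
$r = 4$ ($r = \sqrt{16} = 4$)
$\left(P + r\right)^{2} = \left(4 + 4\right)^{2} = 8^{2} = 64$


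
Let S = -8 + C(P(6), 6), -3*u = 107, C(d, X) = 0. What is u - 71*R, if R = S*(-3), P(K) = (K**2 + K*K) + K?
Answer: -5219/3 ≈ -1739.7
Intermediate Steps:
P(K) = K + 2*K**2 (P(K) = (K**2 + K**2) + K = 2*K**2 + K = K + 2*K**2)
u = -107/3 (u = -1/3*107 = -107/3 ≈ -35.667)
S = -8 (S = -8 + 0 = -8)
R = 24 (R = -8*(-3) = 24)
u - 71*R = -107/3 - 71*24 = -107/3 - 1704 = -5219/3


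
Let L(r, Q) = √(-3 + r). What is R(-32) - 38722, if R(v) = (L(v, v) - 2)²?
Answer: -38722 + (2 - I*√35)² ≈ -38753.0 - 23.664*I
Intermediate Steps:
R(v) = (-2 + √(-3 + v))² (R(v) = (√(-3 + v) - 2)² = (-2 + √(-3 + v))²)
R(-32) - 38722 = (-2 + √(-3 - 32))² - 38722 = (-2 + √(-35))² - 38722 = (-2 + I*√35)² - 38722 = -38722 + (-2 + I*√35)²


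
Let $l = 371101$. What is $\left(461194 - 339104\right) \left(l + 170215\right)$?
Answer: $66089270440$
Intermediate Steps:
$\left(461194 - 339104\right) \left(l + 170215\right) = \left(461194 - 339104\right) \left(371101 + 170215\right) = 122090 \cdot 541316 = 66089270440$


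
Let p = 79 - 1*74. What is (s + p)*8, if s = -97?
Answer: -736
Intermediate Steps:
p = 5 (p = 79 - 74 = 5)
(s + p)*8 = (-97 + 5)*8 = -92*8 = -736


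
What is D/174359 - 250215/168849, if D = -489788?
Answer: -42109150399/9813447597 ≈ -4.2910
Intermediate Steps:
D/174359 - 250215/168849 = -489788/174359 - 250215/168849 = -489788*1/174359 - 250215*1/168849 = -489788/174359 - 83405/56283 = -42109150399/9813447597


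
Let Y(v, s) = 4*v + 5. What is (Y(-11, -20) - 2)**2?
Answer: 1681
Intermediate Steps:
Y(v, s) = 5 + 4*v
(Y(-11, -20) - 2)**2 = ((5 + 4*(-11)) - 2)**2 = ((5 - 44) - 2)**2 = (-39 - 2)**2 = (-41)**2 = 1681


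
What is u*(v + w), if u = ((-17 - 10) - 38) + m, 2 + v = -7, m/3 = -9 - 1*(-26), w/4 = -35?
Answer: 2086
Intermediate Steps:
w = -140 (w = 4*(-35) = -140)
m = 51 (m = 3*(-9 - 1*(-26)) = 3*(-9 + 26) = 3*17 = 51)
v = -9 (v = -2 - 7 = -9)
u = -14 (u = ((-17 - 10) - 38) + 51 = (-27 - 38) + 51 = -65 + 51 = -14)
u*(v + w) = -14*(-9 - 140) = -14*(-149) = 2086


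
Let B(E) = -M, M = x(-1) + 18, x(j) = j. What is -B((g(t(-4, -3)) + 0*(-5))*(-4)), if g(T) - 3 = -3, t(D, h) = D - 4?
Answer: 17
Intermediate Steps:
t(D, h) = -4 + D
g(T) = 0 (g(T) = 3 - 3 = 0)
M = 17 (M = -1 + 18 = 17)
B(E) = -17 (B(E) = -1*17 = -17)
-B((g(t(-4, -3)) + 0*(-5))*(-4)) = -1*(-17) = 17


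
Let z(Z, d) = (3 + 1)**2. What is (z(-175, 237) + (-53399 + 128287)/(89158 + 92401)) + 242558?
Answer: 1190312642/4907 ≈ 2.4257e+5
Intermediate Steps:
z(Z, d) = 16 (z(Z, d) = 4**2 = 16)
(z(-175, 237) + (-53399 + 128287)/(89158 + 92401)) + 242558 = (16 + (-53399 + 128287)/(89158 + 92401)) + 242558 = (16 + 74888/181559) + 242558 = (16 + 74888*(1/181559)) + 242558 = (16 + 2024/4907) + 242558 = 80536/4907 + 242558 = 1190312642/4907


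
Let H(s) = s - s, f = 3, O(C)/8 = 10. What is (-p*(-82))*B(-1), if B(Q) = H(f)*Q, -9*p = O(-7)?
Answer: 0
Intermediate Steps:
O(C) = 80 (O(C) = 8*10 = 80)
p = -80/9 (p = -1/9*80 = -80/9 ≈ -8.8889)
H(s) = 0
B(Q) = 0 (B(Q) = 0*Q = 0)
(-p*(-82))*B(-1) = (-1*(-80/9)*(-82))*0 = ((80/9)*(-82))*0 = -6560/9*0 = 0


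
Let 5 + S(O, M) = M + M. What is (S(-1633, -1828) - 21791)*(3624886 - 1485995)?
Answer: -54439053732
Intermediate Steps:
S(O, M) = -5 + 2*M (S(O, M) = -5 + (M + M) = -5 + 2*M)
(S(-1633, -1828) - 21791)*(3624886 - 1485995) = ((-5 + 2*(-1828)) - 21791)*(3624886 - 1485995) = ((-5 - 3656) - 21791)*2138891 = (-3661 - 21791)*2138891 = -25452*2138891 = -54439053732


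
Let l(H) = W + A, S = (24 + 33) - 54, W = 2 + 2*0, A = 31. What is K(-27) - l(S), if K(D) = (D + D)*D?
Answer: 1425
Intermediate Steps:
K(D) = 2*D**2 (K(D) = (2*D)*D = 2*D**2)
W = 2 (W = 2 + 0 = 2)
S = 3 (S = 57 - 54 = 3)
l(H) = 33 (l(H) = 2 + 31 = 33)
K(-27) - l(S) = 2*(-27)**2 - 1*33 = 2*729 - 33 = 1458 - 33 = 1425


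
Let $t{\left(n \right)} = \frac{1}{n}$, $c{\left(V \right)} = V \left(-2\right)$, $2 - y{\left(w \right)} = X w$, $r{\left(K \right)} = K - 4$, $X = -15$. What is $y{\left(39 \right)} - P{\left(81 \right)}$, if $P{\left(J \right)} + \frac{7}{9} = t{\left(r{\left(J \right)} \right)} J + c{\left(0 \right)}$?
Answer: $\frac{406601}{693} \approx 586.73$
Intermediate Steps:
$r{\left(K \right)} = -4 + K$
$y{\left(w \right)} = 2 + 15 w$ ($y{\left(w \right)} = 2 - - 15 w = 2 + 15 w$)
$c{\left(V \right)} = - 2 V$
$P{\left(J \right)} = - \frac{7}{9} + \frac{J}{-4 + J}$ ($P{\left(J \right)} = - \frac{7}{9} + \left(\frac{J}{-4 + J} - 0\right) = - \frac{7}{9} + \left(\frac{J}{-4 + J} + 0\right) = - \frac{7}{9} + \frac{J}{-4 + J}$)
$y{\left(39 \right)} - P{\left(81 \right)} = \left(2 + 15 \cdot 39\right) - \frac{2 \left(14 + 81\right)}{9 \left(-4 + 81\right)} = \left(2 + 585\right) - \frac{2}{9} \cdot \frac{1}{77} \cdot 95 = 587 - \frac{2}{9} \cdot \frac{1}{77} \cdot 95 = 587 - \frac{190}{693} = \frac{406601}{693}$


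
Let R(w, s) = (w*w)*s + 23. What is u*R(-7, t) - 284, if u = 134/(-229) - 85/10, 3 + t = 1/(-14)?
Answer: 800911/916 ≈ 874.36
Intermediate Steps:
t = -43/14 (t = -3 + 1/(-14) = -3 - 1/14 = -43/14 ≈ -3.0714)
u = -4161/458 (u = 134*(-1/229) - 85*⅒ = -134/229 - 17/2 = -4161/458 ≈ -9.0852)
R(w, s) = 23 + s*w² (R(w, s) = w²*s + 23 = s*w² + 23 = 23 + s*w²)
u*R(-7, t) - 284 = -4161*(23 - 43/14*(-7)²)/458 - 284 = -4161*(23 - 43/14*49)/458 - 284 = -4161*(23 - 301/2)/458 - 284 = -4161/458*(-255/2) - 284 = 1061055/916 - 284 = 800911/916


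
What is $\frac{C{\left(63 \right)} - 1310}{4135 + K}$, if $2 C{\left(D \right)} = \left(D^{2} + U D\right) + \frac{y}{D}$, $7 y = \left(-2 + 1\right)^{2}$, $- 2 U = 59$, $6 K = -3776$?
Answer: $- \frac{449377}{6183996} \approx -0.072668$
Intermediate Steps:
$K = - \frac{1888}{3}$ ($K = \frac{1}{6} \left(-3776\right) = - \frac{1888}{3} \approx -629.33$)
$U = - \frac{59}{2}$ ($U = \left(- \frac{1}{2}\right) 59 = - \frac{59}{2} \approx -29.5$)
$y = \frac{1}{7}$ ($y = \frac{\left(-2 + 1\right)^{2}}{7} = \frac{\left(-1\right)^{2}}{7} = \frac{1}{7} \cdot 1 = \frac{1}{7} \approx 0.14286$)
$C{\left(D \right)} = \frac{D^{2}}{2} - \frac{59 D}{4} + \frac{1}{14 D}$ ($C{\left(D \right)} = \frac{\left(D^{2} - \frac{59 D}{2}\right) + \frac{1}{7 D}}{2} = \frac{D^{2} - \frac{59 D}{2} + \frac{1}{7 D}}{2} = \frac{D^{2}}{2} - \frac{59 D}{4} + \frac{1}{14 D}$)
$\frac{C{\left(63 \right)} - 1310}{4135 + K} = \frac{\frac{2 + 7 \cdot 63^{2} \left(-59 + 2 \cdot 63\right)}{28 \cdot 63} - 1310}{4135 - \frac{1888}{3}} = \frac{\frac{1}{28} \cdot \frac{1}{63} \left(2 + 7 \cdot 3969 \left(-59 + 126\right)\right) - 1310}{\frac{10517}{3}} = \left(\frac{1}{28} \cdot \frac{1}{63} \left(2 + 7 \cdot 3969 \cdot 67\right) - 1310\right) \frac{3}{10517} = \left(\frac{1}{28} \cdot \frac{1}{63} \left(2 + 1861461\right) - 1310\right) \frac{3}{10517} = \left(\frac{1}{28} \cdot \frac{1}{63} \cdot 1861463 - 1310\right) \frac{3}{10517} = \left(\frac{1861463}{1764} - 1310\right) \frac{3}{10517} = \left(- \frac{449377}{1764}\right) \frac{3}{10517} = - \frac{449377}{6183996}$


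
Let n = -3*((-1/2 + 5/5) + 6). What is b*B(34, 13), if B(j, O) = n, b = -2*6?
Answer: 234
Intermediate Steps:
b = -12
n = -39/2 (n = -3*((-1*½ + 5*(⅕)) + 6) = -3*((-½ + 1) + 6) = -3*(½ + 6) = -3*13/2 = -39/2 ≈ -19.500)
B(j, O) = -39/2
b*B(34, 13) = -12*(-39/2) = 234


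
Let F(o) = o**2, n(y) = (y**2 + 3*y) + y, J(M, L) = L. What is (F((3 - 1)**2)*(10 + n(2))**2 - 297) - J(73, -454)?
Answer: 7901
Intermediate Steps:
n(y) = y**2 + 4*y
(F((3 - 1)**2)*(10 + n(2))**2 - 297) - J(73, -454) = (((3 - 1)**2)**2*(10 + 2*(4 + 2))**2 - 297) - 1*(-454) = ((2**2)**2*(10 + 2*6)**2 - 297) + 454 = (4**2*(10 + 12)**2 - 297) + 454 = (16*22**2 - 297) + 454 = (16*484 - 297) + 454 = (7744 - 297) + 454 = 7447 + 454 = 7901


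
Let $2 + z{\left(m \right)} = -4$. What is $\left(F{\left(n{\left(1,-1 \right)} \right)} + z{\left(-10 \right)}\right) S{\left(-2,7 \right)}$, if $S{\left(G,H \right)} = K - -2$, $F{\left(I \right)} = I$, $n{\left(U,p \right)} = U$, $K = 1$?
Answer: $-15$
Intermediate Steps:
$z{\left(m \right)} = -6$ ($z{\left(m \right)} = -2 - 4 = -6$)
$S{\left(G,H \right)} = 3$ ($S{\left(G,H \right)} = 1 - -2 = 1 + 2 = 3$)
$\left(F{\left(n{\left(1,-1 \right)} \right)} + z{\left(-10 \right)}\right) S{\left(-2,7 \right)} = \left(1 - 6\right) 3 = \left(-5\right) 3 = -15$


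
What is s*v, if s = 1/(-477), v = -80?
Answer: 80/477 ≈ 0.16771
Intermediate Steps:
s = -1/477 ≈ -0.0020964
s*v = -1/477*(-80) = 80/477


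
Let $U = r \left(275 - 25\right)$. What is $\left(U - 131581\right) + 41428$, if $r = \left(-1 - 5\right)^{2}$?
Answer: $-81153$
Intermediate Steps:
$r = 36$ ($r = \left(-6\right)^{2} = 36$)
$U = 9000$ ($U = 36 \left(275 - 25\right) = 36 \cdot 250 = 9000$)
$\left(U - 131581\right) + 41428 = \left(9000 - 131581\right) + 41428 = -122581 + 41428 = -81153$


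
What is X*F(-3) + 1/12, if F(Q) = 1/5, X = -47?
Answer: -559/60 ≈ -9.3167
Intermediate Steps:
F(Q) = ⅕
X*F(-3) + 1/12 = -47*⅕ + 1/12 = -47/5 + 1/12 = -559/60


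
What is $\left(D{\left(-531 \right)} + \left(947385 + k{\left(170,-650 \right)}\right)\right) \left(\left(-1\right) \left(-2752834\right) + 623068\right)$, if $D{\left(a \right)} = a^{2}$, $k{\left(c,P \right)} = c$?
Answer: $4150725523432$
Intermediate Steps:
$\left(D{\left(-531 \right)} + \left(947385 + k{\left(170,-650 \right)}\right)\right) \left(\left(-1\right) \left(-2752834\right) + 623068\right) = \left(\left(-531\right)^{2} + \left(947385 + 170\right)\right) \left(\left(-1\right) \left(-2752834\right) + 623068\right) = \left(281961 + 947555\right) \left(2752834 + 623068\right) = 1229516 \cdot 3375902 = 4150725523432$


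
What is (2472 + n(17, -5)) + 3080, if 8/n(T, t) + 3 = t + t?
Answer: 72168/13 ≈ 5551.4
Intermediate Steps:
n(T, t) = 8/(-3 + 2*t) (n(T, t) = 8/(-3 + (t + t)) = 8/(-3 + 2*t))
(2472 + n(17, -5)) + 3080 = (2472 + 8/(-3 + 2*(-5))) + 3080 = (2472 + 8/(-3 - 10)) + 3080 = (2472 + 8/(-13)) + 3080 = (2472 + 8*(-1/13)) + 3080 = (2472 - 8/13) + 3080 = 32128/13 + 3080 = 72168/13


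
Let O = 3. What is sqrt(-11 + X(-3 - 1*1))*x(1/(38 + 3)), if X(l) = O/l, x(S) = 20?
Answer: 10*I*sqrt(47) ≈ 68.557*I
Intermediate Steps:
X(l) = 3/l
sqrt(-11 + X(-3 - 1*1))*x(1/(38 + 3)) = sqrt(-11 + 3/(-3 - 1*1))*20 = sqrt(-11 + 3/(-3 - 1))*20 = sqrt(-11 + 3/(-4))*20 = sqrt(-11 + 3*(-1/4))*20 = sqrt(-11 - 3/4)*20 = sqrt(-47/4)*20 = (I*sqrt(47)/2)*20 = 10*I*sqrt(47)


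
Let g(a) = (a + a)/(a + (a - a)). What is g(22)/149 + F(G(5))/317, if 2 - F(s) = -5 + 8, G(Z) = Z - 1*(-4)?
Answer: 485/47233 ≈ 0.010268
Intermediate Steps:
g(a) = 2 (g(a) = (2*a)/(a + 0) = (2*a)/a = 2)
G(Z) = 4 + Z (G(Z) = Z + 4 = 4 + Z)
F(s) = -1 (F(s) = 2 - (-5 + 8) = 2 - 1*3 = 2 - 3 = -1)
g(22)/149 + F(G(5))/317 = 2/149 - 1/317 = 485/47233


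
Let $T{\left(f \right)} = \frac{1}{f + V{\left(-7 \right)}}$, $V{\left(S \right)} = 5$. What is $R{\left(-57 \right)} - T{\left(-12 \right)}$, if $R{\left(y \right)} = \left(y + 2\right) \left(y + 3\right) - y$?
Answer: $\frac{21190}{7} \approx 3027.1$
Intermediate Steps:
$R{\left(y \right)} = - y + \left(2 + y\right) \left(3 + y\right)$ ($R{\left(y \right)} = \left(2 + y\right) \left(3 + y\right) - y = - y + \left(2 + y\right) \left(3 + y\right)$)
$T{\left(f \right)} = \frac{1}{5 + f}$ ($T{\left(f \right)} = \frac{1}{f + 5} = \frac{1}{5 + f}$)
$R{\left(-57 \right)} - T{\left(-12 \right)} = \left(6 + \left(-57\right)^{2} + 4 \left(-57\right)\right) - \frac{1}{5 - 12} = \left(6 + 3249 - 228\right) - \frac{1}{-7} = 3027 - - \frac{1}{7} = 3027 + \frac{1}{7} = \frac{21190}{7}$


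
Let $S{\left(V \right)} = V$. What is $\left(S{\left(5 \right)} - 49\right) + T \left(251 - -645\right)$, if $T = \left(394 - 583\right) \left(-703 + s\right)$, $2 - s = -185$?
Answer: $87381460$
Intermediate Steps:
$s = 187$ ($s = 2 - -185 = 2 + 185 = 187$)
$T = 97524$ ($T = \left(394 - 583\right) \left(-703 + 187\right) = \left(-189\right) \left(-516\right) = 97524$)
$\left(S{\left(5 \right)} - 49\right) + T \left(251 - -645\right) = \left(5 - 49\right) + 97524 \left(251 - -645\right) = \left(5 - 49\right) + 97524 \left(251 + 645\right) = -44 + 97524 \cdot 896 = -44 + 87381504 = 87381460$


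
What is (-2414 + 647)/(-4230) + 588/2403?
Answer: 249383/376470 ≈ 0.66243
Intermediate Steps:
(-2414 + 647)/(-4230) + 588/2403 = -1767*(-1/4230) + 588*(1/2403) = 589/1410 + 196/801 = 249383/376470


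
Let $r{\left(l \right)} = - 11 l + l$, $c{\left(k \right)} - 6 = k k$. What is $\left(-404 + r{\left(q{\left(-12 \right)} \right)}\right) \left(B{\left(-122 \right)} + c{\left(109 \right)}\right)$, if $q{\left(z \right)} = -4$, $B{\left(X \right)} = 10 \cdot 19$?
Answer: $-4396028$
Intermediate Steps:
$B{\left(X \right)} = 190$
$c{\left(k \right)} = 6 + k^{2}$ ($c{\left(k \right)} = 6 + k k = 6 + k^{2}$)
$r{\left(l \right)} = - 10 l$
$\left(-404 + r{\left(q{\left(-12 \right)} \right)}\right) \left(B{\left(-122 \right)} + c{\left(109 \right)}\right) = \left(-404 - -40\right) \left(190 + \left(6 + 109^{2}\right)\right) = \left(-404 + 40\right) \left(190 + \left(6 + 11881\right)\right) = - 364 \left(190 + 11887\right) = \left(-364\right) 12077 = -4396028$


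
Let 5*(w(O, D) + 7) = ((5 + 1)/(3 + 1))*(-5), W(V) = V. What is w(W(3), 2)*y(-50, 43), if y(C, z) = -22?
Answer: 187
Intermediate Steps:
w(O, D) = -17/2 (w(O, D) = -7 + (((5 + 1)/(3 + 1))*(-5))/5 = -7 + ((6/4)*(-5))/5 = -7 + ((6*(¼))*(-5))/5 = -7 + ((3/2)*(-5))/5 = -7 + (⅕)*(-15/2) = -7 - 3/2 = -17/2)
w(W(3), 2)*y(-50, 43) = -17/2*(-22) = 187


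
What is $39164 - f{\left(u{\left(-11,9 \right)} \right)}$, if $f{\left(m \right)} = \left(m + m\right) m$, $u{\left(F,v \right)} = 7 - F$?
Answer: $38516$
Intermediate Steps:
$f{\left(m \right)} = 2 m^{2}$ ($f{\left(m \right)} = 2 m m = 2 m^{2}$)
$39164 - f{\left(u{\left(-11,9 \right)} \right)} = 39164 - 2 \left(7 - -11\right)^{2} = 39164 - 2 \left(7 + 11\right)^{2} = 39164 - 2 \cdot 18^{2} = 39164 - 2 \cdot 324 = 39164 - 648 = 38516$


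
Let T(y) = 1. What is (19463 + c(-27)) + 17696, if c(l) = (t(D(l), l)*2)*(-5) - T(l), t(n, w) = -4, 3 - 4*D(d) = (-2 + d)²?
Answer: 37198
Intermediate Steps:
D(d) = ¾ - (-2 + d)²/4
c(l) = 39 (c(l) = -4*2*(-5) - 1*1 = -8*(-5) - 1 = 40 - 1 = 39)
(19463 + c(-27)) + 17696 = (19463 + 39) + 17696 = 19502 + 17696 = 37198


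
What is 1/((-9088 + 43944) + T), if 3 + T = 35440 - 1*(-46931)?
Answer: 1/117224 ≈ 8.5307e-6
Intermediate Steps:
T = 82368 (T = -3 + (35440 - 1*(-46931)) = -3 + (35440 + 46931) = -3 + 82371 = 82368)
1/((-9088 + 43944) + T) = 1/((-9088 + 43944) + 82368) = 1/(34856 + 82368) = 1/117224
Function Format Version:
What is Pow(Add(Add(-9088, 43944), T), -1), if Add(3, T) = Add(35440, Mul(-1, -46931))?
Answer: Rational(1, 117224) ≈ 8.5307e-6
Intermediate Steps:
T = 82368 (T = Add(-3, Add(35440, Mul(-1, -46931))) = Add(-3, Add(35440, 46931)) = Add(-3, 82371) = 82368)
Pow(Add(Add(-9088, 43944), T), -1) = Pow(Add(Add(-9088, 43944), 82368), -1) = Pow(Add(34856, 82368), -1) = Pow(117224, -1) = Rational(1, 117224)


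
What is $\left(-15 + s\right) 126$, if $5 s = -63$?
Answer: $- \frac{17388}{5} \approx -3477.6$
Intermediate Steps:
$s = - \frac{63}{5}$ ($s = \frac{1}{5} \left(-63\right) = - \frac{63}{5} \approx -12.6$)
$\left(-15 + s\right) 126 = \left(-15 - \frac{63}{5}\right) 126 = \left(- \frac{138}{5}\right) 126 = - \frac{17388}{5}$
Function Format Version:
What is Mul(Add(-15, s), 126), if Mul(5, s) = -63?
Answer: Rational(-17388, 5) ≈ -3477.6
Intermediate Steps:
s = Rational(-63, 5) (s = Mul(Rational(1, 5), -63) = Rational(-63, 5) ≈ -12.600)
Mul(Add(-15, s), 126) = Mul(Add(-15, Rational(-63, 5)), 126) = Mul(Rational(-138, 5), 126) = Rational(-17388, 5)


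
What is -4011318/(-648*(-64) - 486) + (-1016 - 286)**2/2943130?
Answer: -326009742061/3350753505 ≈ -97.294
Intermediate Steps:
-4011318/(-648*(-64) - 486) + (-1016 - 286)**2/2943130 = -4011318/(41472 - 486) + (-1302)**2*(1/2943130) = -4011318/40986 + 1695204*(1/2943130) = -4011318*1/40986 + 847602/1471565 = -222851/2277 + 847602/1471565 = -326009742061/3350753505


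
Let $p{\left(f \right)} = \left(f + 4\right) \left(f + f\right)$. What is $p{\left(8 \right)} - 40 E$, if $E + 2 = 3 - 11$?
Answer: $592$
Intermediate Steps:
$E = -10$ ($E = -2 + \left(3 - 11\right) = -2 - 8 = -10$)
$p{\left(f \right)} = 2 f \left(4 + f\right)$ ($p{\left(f \right)} = \left(4 + f\right) 2 f = 2 f \left(4 + f\right)$)
$p{\left(8 \right)} - 40 E = 2 \cdot 8 \left(4 + 8\right) - -400 = 2 \cdot 8 \cdot 12 + 400 = 192 + 400 = 592$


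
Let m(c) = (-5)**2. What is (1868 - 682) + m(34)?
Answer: 1211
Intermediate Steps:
m(c) = 25
(1868 - 682) + m(34) = (1868 - 682) + 25 = 1186 + 25 = 1211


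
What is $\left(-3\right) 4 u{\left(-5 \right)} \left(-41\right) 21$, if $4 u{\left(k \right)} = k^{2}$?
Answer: $64575$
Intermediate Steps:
$u{\left(k \right)} = \frac{k^{2}}{4}$
$\left(-3\right) 4 u{\left(-5 \right)} \left(-41\right) 21 = \left(-3\right) 4 \frac{\left(-5\right)^{2}}{4} \left(-41\right) 21 = - 12 \cdot \frac{1}{4} \cdot 25 \left(-41\right) 21 = \left(-12\right) \frac{25}{4} \left(-41\right) 21 = \left(-75\right) \left(-41\right) 21 = 3075 \cdot 21 = 64575$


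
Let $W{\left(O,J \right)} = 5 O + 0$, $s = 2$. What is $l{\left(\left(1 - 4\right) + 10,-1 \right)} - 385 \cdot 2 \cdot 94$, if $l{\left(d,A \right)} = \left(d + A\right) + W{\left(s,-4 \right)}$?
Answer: $-72364$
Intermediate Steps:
$W{\left(O,J \right)} = 5 O$
$l{\left(d,A \right)} = 10 + A + d$ ($l{\left(d,A \right)} = \left(d + A\right) + 5 \cdot 2 = \left(A + d\right) + 10 = 10 + A + d$)
$l{\left(\left(1 - 4\right) + 10,-1 \right)} - 385 \cdot 2 \cdot 94 = \left(10 - 1 + \left(\left(1 - 4\right) + 10\right)\right) - 385 \cdot 2 \cdot 94 = \left(10 - 1 + \left(\left(1 - 4\right) + 10\right)\right) - 72380 = \left(10 - 1 + \left(-3 + 10\right)\right) - 72380 = \left(10 - 1 + 7\right) - 72380 = 16 - 72380 = -72364$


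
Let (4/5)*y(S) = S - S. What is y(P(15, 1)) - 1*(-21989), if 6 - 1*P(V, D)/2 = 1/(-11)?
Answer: 21989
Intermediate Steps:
P(V, D) = 134/11 (P(V, D) = 12 - 2/(-11) = 12 - 2*(-1/11) = 12 + 2/11 = 134/11)
y(S) = 0 (y(S) = 5*(S - S)/4 = (5/4)*0 = 0)
y(P(15, 1)) - 1*(-21989) = 0 - 1*(-21989) = 0 + 21989 = 21989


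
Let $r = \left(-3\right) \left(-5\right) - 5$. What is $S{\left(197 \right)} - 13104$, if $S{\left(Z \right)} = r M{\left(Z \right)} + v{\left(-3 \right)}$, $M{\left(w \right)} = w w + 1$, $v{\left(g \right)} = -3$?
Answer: $374993$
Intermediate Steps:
$r = 10$ ($r = 15 - 5 = 10$)
$M{\left(w \right)} = 1 + w^{2}$ ($M{\left(w \right)} = w^{2} + 1 = 1 + w^{2}$)
$S{\left(Z \right)} = 7 + 10 Z^{2}$ ($S{\left(Z \right)} = 10 \left(1 + Z^{2}\right) - 3 = \left(10 + 10 Z^{2}\right) - 3 = 7 + 10 Z^{2}$)
$S{\left(197 \right)} - 13104 = \left(7 + 10 \cdot 197^{2}\right) - 13104 = \left(7 + 10 \cdot 38809\right) - 13104 = \left(7 + 388090\right) - 13104 = 388097 - 13104 = 374993$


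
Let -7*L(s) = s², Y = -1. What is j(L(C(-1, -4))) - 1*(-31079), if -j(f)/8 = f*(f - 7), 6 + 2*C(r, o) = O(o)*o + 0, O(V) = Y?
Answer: 1522471/49 ≈ 31071.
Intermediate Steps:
O(V) = -1
C(r, o) = -3 - o/2 (C(r, o) = -3 + (-o + 0)/2 = -3 + (-o)/2 = -3 - o/2)
L(s) = -s²/7
j(f) = -8*f*(-7 + f) (j(f) = -8*f*(f - 7) = -8*f*(-7 + f))
j(L(C(-1, -4))) - 1*(-31079) = 8*(-(-3 - ½*(-4))²/7)*(7 - (-1)*(-3 - ½*(-4))²/7) - 1*(-31079) = 8*(-(-3 + 2)²/7)*(7 - (-1)*(-3 + 2)²/7) + 31079 = 8*(-⅐*(-1)²)*(7 - (-1)*(-1)²/7) + 31079 = 8*(-⅐*1)*(7 - (-1)/7) + 31079 = 8*(-⅐)*(7 - 1*(-⅐)) + 31079 = 8*(-⅐)*(7 + ⅐) + 31079 = 8*(-⅐)*(50/7) + 31079 = -400/49 + 31079 = 1522471/49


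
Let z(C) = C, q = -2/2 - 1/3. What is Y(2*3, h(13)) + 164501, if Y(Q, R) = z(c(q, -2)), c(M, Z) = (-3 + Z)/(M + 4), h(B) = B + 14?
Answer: 1315993/8 ≈ 1.6450e+5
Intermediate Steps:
q = -4/3 (q = -2*1/2 - 1*1/3 = -1 - 1/3 = -4/3 ≈ -1.3333)
h(B) = 14 + B
c(M, Z) = (-3 + Z)/(4 + M)
Y(Q, R) = -15/8 (Y(Q, R) = (-3 - 2)/(4 - 4/3) = -5/(8/3) = (3/8)*(-5) = -15/8)
Y(2*3, h(13)) + 164501 = -15/8 + 164501 = 1315993/8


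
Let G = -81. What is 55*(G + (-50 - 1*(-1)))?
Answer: -7150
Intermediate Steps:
55*(G + (-50 - 1*(-1))) = 55*(-81 + (-50 - 1*(-1))) = 55*(-81 + (-50 + 1)) = 55*(-81 - 49) = 55*(-130) = -7150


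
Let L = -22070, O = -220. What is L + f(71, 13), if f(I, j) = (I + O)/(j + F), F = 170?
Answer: -4038959/183 ≈ -22071.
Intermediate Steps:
f(I, j) = (-220 + I)/(170 + j) (f(I, j) = (I - 220)/(j + 170) = (-220 + I)/(170 + j))
L + f(71, 13) = -22070 + (-220 + 71)/(170 + 13) = -22070 - 149/183 = -4038959/183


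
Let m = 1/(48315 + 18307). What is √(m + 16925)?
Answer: √75121458278322/66622 ≈ 130.10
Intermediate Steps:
m = 1/66622 ≈ 1.5010e-5
√(m + 16925) = √(1/66622 + 16925) = √(1127577351/66622) = √75121458278322/66622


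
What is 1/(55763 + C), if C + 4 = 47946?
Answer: 1/103705 ≈ 9.6427e-6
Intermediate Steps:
C = 47942 (C = -4 + 47946 = 47942)
1/(55763 + C) = 1/(55763 + 47942) = 1/103705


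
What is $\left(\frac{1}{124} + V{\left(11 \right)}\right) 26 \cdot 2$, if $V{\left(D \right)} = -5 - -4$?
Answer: $- \frac{1599}{31} \approx -51.581$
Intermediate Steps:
$V{\left(D \right)} = -1$ ($V{\left(D \right)} = -5 + 4 = -1$)
$\left(\frac{1}{124} + V{\left(11 \right)}\right) 26 \cdot 2 = \left(\frac{1}{124} - 1\right) 26 \cdot 2 = \left(\frac{1}{124} - 1\right) 52 = \left(- \frac{123}{124}\right) 52 = - \frac{1599}{31}$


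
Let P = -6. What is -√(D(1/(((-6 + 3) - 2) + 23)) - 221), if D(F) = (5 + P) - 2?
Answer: -4*I*√14 ≈ -14.967*I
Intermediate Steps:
D(F) = -3 (D(F) = (5 - 6) - 2 = -1 - 2 = -3)
-√(D(1/(((-6 + 3) - 2) + 23)) - 221) = -√(-3 - 221) = -√(-224) = -4*I*√14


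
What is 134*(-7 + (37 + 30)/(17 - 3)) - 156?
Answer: -3169/7 ≈ -452.71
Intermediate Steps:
134*(-7 + (37 + 30)/(17 - 3)) - 156 = 134*(-7 + 67/14) - 156 = 134*(-31/14) - 156 = -2077/7 - 156 = -3169/7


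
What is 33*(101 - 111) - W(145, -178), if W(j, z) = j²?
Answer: -21355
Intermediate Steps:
33*(101 - 111) - W(145, -178) = 33*(101 - 111) - 1*145² = 33*(-10) - 1*21025 = -330 - 21025 = -21355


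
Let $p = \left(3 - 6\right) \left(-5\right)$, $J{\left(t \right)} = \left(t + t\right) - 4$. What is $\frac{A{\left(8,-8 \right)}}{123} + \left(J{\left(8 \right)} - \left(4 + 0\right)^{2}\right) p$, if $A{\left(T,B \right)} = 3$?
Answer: $- \frac{2459}{41} \approx -59.976$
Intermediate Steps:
$J{\left(t \right)} = -4 + 2 t$ ($J{\left(t \right)} = 2 t - 4 = -4 + 2 t$)
$p = 15$ ($p = \left(-3\right) \left(-5\right) = 15$)
$\frac{A{\left(8,-8 \right)}}{123} + \left(J{\left(8 \right)} - \left(4 + 0\right)^{2}\right) p = \frac{3}{123} + \left(\left(-4 + 2 \cdot 8\right) - \left(4 + 0\right)^{2}\right) 15 = 3 \cdot \frac{1}{123} + \left(\left(-4 + 16\right) - 4^{2}\right) 15 = \frac{1}{41} + \left(12 - 16\right) 15 = \frac{1}{41} - 60 = - \frac{2459}{41}$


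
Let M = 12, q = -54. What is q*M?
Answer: -648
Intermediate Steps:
q*M = -54*12 = -648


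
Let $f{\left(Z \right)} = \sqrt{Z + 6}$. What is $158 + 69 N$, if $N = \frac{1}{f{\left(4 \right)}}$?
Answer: $158 + \frac{69 \sqrt{10}}{10} \approx 179.82$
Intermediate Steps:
$f{\left(Z \right)} = \sqrt{6 + Z}$
$N = \frac{\sqrt{10}}{10}$ ($N = \frac{1}{\sqrt{6 + 4}} = \frac{1}{\sqrt{10}} = \frac{\sqrt{10}}{10} \approx 0.31623$)
$158 + 69 N = 158 + 69 \frac{\sqrt{10}}{10} = 158 + \frac{69 \sqrt{10}}{10}$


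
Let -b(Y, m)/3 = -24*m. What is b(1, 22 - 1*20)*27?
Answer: 3888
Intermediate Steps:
b(Y, m) = 72*m (b(Y, m) = -(-72)*m = 72*m)
b(1, 22 - 1*20)*27 = (72*(22 - 1*20))*27 = (72*(22 - 20))*27 = (72*2)*27 = 144*27 = 3888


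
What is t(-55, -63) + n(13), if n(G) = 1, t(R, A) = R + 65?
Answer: 11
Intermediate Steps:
t(R, A) = 65 + R
t(-55, -63) + n(13) = (65 - 55) + 1 = 10 + 1 = 11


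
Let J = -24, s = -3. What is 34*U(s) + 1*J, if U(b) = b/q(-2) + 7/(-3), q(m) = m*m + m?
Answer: -463/3 ≈ -154.33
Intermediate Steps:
q(m) = m + m² (q(m) = m² + m = m + m²)
U(b) = -7/3 + b/2 (U(b) = b/((-2*(1 - 2))) + 7/(-3) = b/((-2*(-1))) + 7*(-⅓) = b/2 - 7/3 = -7/3 + b/2)
34*U(s) + 1*J = 34*(-7/3 + (½)*(-3)) + 1*(-24) = 34*(-7/3 - 3/2) - 24 = 34*(-23/6) - 24 = -391/3 - 24 = -463/3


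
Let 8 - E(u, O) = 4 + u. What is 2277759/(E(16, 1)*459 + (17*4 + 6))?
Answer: -207069/494 ≈ -419.17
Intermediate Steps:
E(u, O) = 4 - u (E(u, O) = 8 - (4 + u) = 8 + (-4 - u) = 4 - u)
2277759/(E(16, 1)*459 + (17*4 + 6)) = 2277759/((4 - 1*16)*459 + (17*4 + 6)) = 2277759/((4 - 16)*459 + (68 + 6)) = 2277759/(-12*459 + 74) = 2277759/(-5508 + 74) = 2277759/(-5434) = 2277759*(-1/5434) = -207069/494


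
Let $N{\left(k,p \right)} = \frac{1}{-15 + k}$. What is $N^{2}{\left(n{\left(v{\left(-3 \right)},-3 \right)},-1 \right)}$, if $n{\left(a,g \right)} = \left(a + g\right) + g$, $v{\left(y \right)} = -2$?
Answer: $\frac{1}{529} \approx 0.0018904$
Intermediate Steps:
$n{\left(a,g \right)} = a + 2 g$
$N^{2}{\left(n{\left(v{\left(-3 \right)},-3 \right)},-1 \right)} = \left(\frac{1}{-15 + \left(-2 + 2 \left(-3\right)\right)}\right)^{2} = \left(\frac{1}{-15 - 8}\right)^{2} = \left(\frac{1}{-23}\right)^{2} = \left(- \frac{1}{23}\right)^{2} = \frac{1}{529}$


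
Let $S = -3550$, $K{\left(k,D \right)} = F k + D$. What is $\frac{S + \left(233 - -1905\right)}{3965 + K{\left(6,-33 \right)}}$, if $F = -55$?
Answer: $- \frac{706}{1801} \approx -0.392$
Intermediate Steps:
$K{\left(k,D \right)} = D - 55 k$ ($K{\left(k,D \right)} = - 55 k + D = D - 55 k$)
$\frac{S + \left(233 - -1905\right)}{3965 + K{\left(6,-33 \right)}} = \frac{-3550 + \left(233 - -1905\right)}{3965 - 363} = \frac{-3550 + \left(233 + 1905\right)}{3965 - 363} = \frac{-3550 + 2138}{3965 - 363} = - \frac{1412}{3602} = \left(-1412\right) \frac{1}{3602} = - \frac{706}{1801}$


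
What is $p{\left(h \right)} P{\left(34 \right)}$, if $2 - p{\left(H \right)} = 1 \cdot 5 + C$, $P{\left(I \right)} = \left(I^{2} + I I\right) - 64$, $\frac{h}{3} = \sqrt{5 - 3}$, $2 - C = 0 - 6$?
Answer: $-24728$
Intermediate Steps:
$C = 8$ ($C = 2 - \left(0 - 6\right) = 2 - -6 = 2 + 6 = 8$)
$h = 3 \sqrt{2}$ ($h = 3 \sqrt{5 - 3} = 3 \sqrt{2} \approx 4.2426$)
$P{\left(I \right)} = -64 + 2 I^{2}$ ($P{\left(I \right)} = \left(I^{2} + I^{2}\right) - 64 = 2 I^{2} - 64 = -64 + 2 I^{2}$)
$p{\left(H \right)} = -11$ ($p{\left(H \right)} = 2 - \left(1 \cdot 5 + 8\right) = 2 - \left(5 + 8\right) = 2 - 13 = -11$)
$p{\left(h \right)} P{\left(34 \right)} = - 11 \left(-64 + 2 \cdot 34^{2}\right) = - 11 \left(-64 + 2 \cdot 1156\right) = - 11 \left(-64 + 2312\right) = \left(-11\right) 2248 = -24728$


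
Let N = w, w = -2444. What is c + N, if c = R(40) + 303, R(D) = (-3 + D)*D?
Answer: -661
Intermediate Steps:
N = -2444
R(D) = D*(-3 + D)
c = 1783 (c = 40*(-3 + 40) + 303 = 40*37 + 303 = 1480 + 303 = 1783)
c + N = 1783 - 2444 = -661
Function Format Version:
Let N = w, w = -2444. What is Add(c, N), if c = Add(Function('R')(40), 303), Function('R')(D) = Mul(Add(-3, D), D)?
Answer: -661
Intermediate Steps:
N = -2444
Function('R')(D) = Mul(D, Add(-3, D))
c = 1783 (c = Add(Mul(40, Add(-3, 40)), 303) = Add(Mul(40, 37), 303) = Add(1480, 303) = 1783)
Add(c, N) = Add(1783, -2444) = -661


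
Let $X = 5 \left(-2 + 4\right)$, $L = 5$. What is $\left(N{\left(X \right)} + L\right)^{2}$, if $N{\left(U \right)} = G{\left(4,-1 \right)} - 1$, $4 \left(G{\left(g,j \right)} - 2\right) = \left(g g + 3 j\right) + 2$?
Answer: $\frac{1521}{16} \approx 95.063$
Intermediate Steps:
$X = 10$ ($X = 5 \cdot 2 = 10$)
$G{\left(g,j \right)} = \frac{5}{2} + \frac{g^{2}}{4} + \frac{3 j}{4}$ ($G{\left(g,j \right)} = 2 + \frac{\left(g g + 3 j\right) + 2}{4} = 2 + \frac{\left(g^{2} + 3 j\right) + 2}{4} = 2 + \frac{2 + g^{2} + 3 j}{4} = 2 + \left(\frac{1}{2} + \frac{g^{2}}{4} + \frac{3 j}{4}\right) = \frac{5}{2} + \frac{g^{2}}{4} + \frac{3 j}{4}$)
$N{\left(U \right)} = \frac{19}{4}$ ($N{\left(U \right)} = \left(\frac{5}{2} + \frac{4^{2}}{4} + \frac{3}{4} \left(-1\right)\right) - 1 = \left(\frac{5}{2} + \frac{1}{4} \cdot 16 - \frac{3}{4}\right) - 1 = \left(\frac{5}{2} + 4 - \frac{3}{4}\right) - 1 = \frac{23}{4} - 1 = \frac{19}{4}$)
$\left(N{\left(X \right)} + L\right)^{2} = \left(\frac{19}{4} + 5\right)^{2} = \left(\frac{39}{4}\right)^{2} = \frac{1521}{16}$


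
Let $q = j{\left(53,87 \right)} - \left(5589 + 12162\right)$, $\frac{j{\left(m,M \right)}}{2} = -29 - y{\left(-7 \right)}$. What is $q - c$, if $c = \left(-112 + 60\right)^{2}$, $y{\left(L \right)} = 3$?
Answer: $-20519$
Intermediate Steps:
$j{\left(m,M \right)} = -64$ ($j{\left(m,M \right)} = 2 \left(-29 - 3\right) = 2 \left(-32\right) = -64$)
$q = -17815$ ($q = -64 - \left(5589 + 12162\right) = -64 - 17751 = -17815$)
$c = 2704$ ($c = \left(-52\right)^{2} = 2704$)
$q - c = -17815 - 2704 = -20519$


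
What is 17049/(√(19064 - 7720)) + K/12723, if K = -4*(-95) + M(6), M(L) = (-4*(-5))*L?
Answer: 500/12723 + 17049*√709/2836 ≈ 160.11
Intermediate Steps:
M(L) = 20*L
K = 500 (K = -4*(-95) + 20*6 = 380 + 120 = 500)
17049/(√(19064 - 7720)) + K/12723 = 17049/(√(19064 - 7720)) + 500/12723 = 17049/(√11344) + 500*(1/12723) = 17049/((4*√709)) + 500/12723 = 17049*(√709/2836) + 500/12723 = 17049*√709/2836 + 500/12723 = 500/12723 + 17049*√709/2836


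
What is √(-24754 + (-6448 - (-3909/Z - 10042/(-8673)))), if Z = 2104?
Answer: I*√53008654524878490/1303428 ≈ 176.64*I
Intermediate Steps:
√(-24754 + (-6448 - (-3909/Z - 10042/(-8673)))) = √(-24754 + (-6448 - (-3909/2104 - 10042/(-8673)))) = √(-24754 + (-6448 - (-3909*1/2104 - 10042*(-1/8673)))) = √(-24754 + (-6448 - (-3909/2104 + 10042/8673))) = √(-24754 + (-6448 - 1*(-12774389/18247992))) = √(-24754 + (-6448 + 12774389/18247992)) = √(-24754 - 117650278027/18247992) = √(-569361071995/18247992) = I*√53008654524878490/1303428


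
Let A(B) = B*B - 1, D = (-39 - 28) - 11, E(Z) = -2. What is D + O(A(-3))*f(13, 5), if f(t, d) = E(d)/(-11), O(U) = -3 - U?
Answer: -80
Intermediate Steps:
D = -78 (D = -67 - 11 = -78)
A(B) = -1 + B**2 (A(B) = B**2 - 1 = -1 + B**2)
f(t, d) = 2/11 (f(t, d) = -2/(-11) = -2*(-1/11) = 2/11)
D + O(A(-3))*f(13, 5) = -78 + (-3 - (-1 + (-3)**2))*(2/11) = -78 + (-3 - (-1 + 9))*(2/11) = -78 + (-3 - 1*8)*(2/11) = -78 + (-3 - 8)*(2/11) = -78 - 11*2/11 = -78 - 2 = -80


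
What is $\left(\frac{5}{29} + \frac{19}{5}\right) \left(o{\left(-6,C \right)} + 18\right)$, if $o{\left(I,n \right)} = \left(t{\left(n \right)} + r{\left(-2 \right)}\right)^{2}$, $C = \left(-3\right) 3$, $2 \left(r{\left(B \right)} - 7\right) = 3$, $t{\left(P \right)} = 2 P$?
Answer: $\frac{62352}{145} \approx 430.01$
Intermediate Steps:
$r{\left(B \right)} = \frac{17}{2}$ ($r{\left(B \right)} = 7 + \frac{1}{2} \cdot 3 = 7 + \frac{3}{2} = \frac{17}{2}$)
$C = -9$
$o{\left(I,n \right)} = \left(\frac{17}{2} + 2 n\right)^{2}$ ($o{\left(I,n \right)} = \left(2 n + \frac{17}{2}\right)^{2} = \left(\frac{17}{2} + 2 n\right)^{2}$)
$\left(\frac{5}{29} + \frac{19}{5}\right) \left(o{\left(-6,C \right)} + 18\right) = \left(\frac{5}{29} + \frac{19}{5}\right) \left(\frac{\left(17 + 4 \left(-9\right)\right)^{2}}{4} + 18\right) = \left(5 \cdot \frac{1}{29} + 19 \cdot \frac{1}{5}\right) \left(\frac{\left(17 - 36\right)^{2}}{4} + 18\right) = \left(\frac{5}{29} + \frac{19}{5}\right) \left(\frac{\left(-19\right)^{2}}{4} + 18\right) = \frac{576 \left(\frac{1}{4} \cdot 361 + 18\right)}{145} = \frac{576 \left(\frac{361}{4} + 18\right)}{145} = \frac{576}{145} \cdot \frac{433}{4} = \frac{62352}{145}$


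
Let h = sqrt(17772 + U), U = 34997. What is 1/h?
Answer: sqrt(52769)/52769 ≈ 0.0043532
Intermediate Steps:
h = sqrt(52769) (h = sqrt(17772 + 34997) = sqrt(52769) ≈ 229.72)
1/h = 1/(sqrt(52769)) = sqrt(52769)/52769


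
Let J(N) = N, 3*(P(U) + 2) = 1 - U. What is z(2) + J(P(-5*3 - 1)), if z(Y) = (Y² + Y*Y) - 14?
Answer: -7/3 ≈ -2.3333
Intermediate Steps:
P(U) = -5/3 - U/3 (P(U) = -2 + (1 - U)/3 = -2 + (⅓ - U/3) = -5/3 - U/3)
z(Y) = -14 + 2*Y² (z(Y) = (Y² + Y²) - 14 = 2*Y² - 14 = -14 + 2*Y²)
z(2) + J(P(-5*3 - 1)) = (-14 + 2*2²) + (-5/3 - (-5*3 - 1)/3) = (-14 + 2*4) + (-5/3 - (-15 - 1)/3) = (-14 + 8) + (-5/3 - ⅓*(-16)) = -6 + (-5/3 + 16/3) = -6 + 11/3 = -7/3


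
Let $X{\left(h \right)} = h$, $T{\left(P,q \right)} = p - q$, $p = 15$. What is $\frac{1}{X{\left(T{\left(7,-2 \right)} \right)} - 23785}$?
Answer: $- \frac{1}{23768} \approx -4.2073 \cdot 10^{-5}$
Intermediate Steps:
$T{\left(P,q \right)} = 15 - q$
$\frac{1}{X{\left(T{\left(7,-2 \right)} \right)} - 23785} = \frac{1}{\left(15 - -2\right) - 23785} = \frac{1}{\left(15 + 2\right) - 23785} = \frac{1}{17 - 23785} = \frac{1}{-23768} = - \frac{1}{23768}$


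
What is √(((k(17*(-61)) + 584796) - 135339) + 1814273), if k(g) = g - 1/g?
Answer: √2433229909754/1037 ≈ 1504.2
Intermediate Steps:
√(((k(17*(-61)) + 584796) - 135339) + 1814273) = √((((17*(-61) - 1/(17*(-61))) + 584796) - 135339) + 1814273) = √((((-1037 - 1/(-1037)) + 584796) - 135339) + 1814273) = √((((-1037 - 1*(-1/1037)) + 584796) - 135339) + 1814273) = √((((-1037 + 1/1037) + 584796) - 135339) + 1814273) = √(((-1075368/1037 + 584796) - 135339) + 1814273) = √((605358084/1037 - 135339) + 1814273) = √(465011541/1037 + 1814273) = √(2346412642/1037) = √2433229909754/1037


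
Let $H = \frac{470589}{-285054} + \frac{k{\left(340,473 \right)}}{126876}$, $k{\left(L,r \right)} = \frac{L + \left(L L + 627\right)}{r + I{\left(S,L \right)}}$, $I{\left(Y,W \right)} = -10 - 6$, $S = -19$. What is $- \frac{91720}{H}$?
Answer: $\frac{7218842545137696}{129774379733} \approx 55626.0$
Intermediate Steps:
$I{\left(Y,W \right)} = -16$ ($I{\left(Y,W \right)} = -10 - 6 = -16$)
$k{\left(L,r \right)} = \frac{627 + L + L^{2}}{-16 + r}$ ($k{\left(L,r \right)} = \frac{L + \left(L L + 627\right)}{r - 16} = \frac{L + \left(L^{2} + 627\right)}{-16 + r} = \frac{L + \left(627 + L^{2}\right)}{-16 + r} = \frac{627 + L + L^{2}}{-16 + r}$)
$H = - \frac{648871898665}{393526087284}$ ($H = \frac{470589}{-285054} + \frac{\frac{1}{-16 + 473} \left(627 + 340 + 340^{2}\right)}{126876} = 470589 \left(- \frac{1}{285054}\right) + \frac{627 + 340 + 115600}{457} \cdot \frac{1}{126876} = - \frac{22409}{13574} + \frac{1}{457} \cdot 116567 \cdot \frac{1}{126876} = - \frac{22409}{13574} + \frac{116567}{457} \cdot \frac{1}{126876} = - \frac{22409}{13574} + \frac{116567}{57982332} = - \frac{648871898665}{393526087284} \approx -1.6489$)
$- \frac{91720}{H} = - \frac{91720}{- \frac{648871898665}{393526087284}} = \left(-91720\right) \left(- \frac{393526087284}{648871898665}\right) = \frac{7218842545137696}{129774379733}$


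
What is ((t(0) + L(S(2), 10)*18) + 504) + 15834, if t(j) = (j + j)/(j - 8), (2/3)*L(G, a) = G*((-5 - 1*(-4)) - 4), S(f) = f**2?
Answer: 15798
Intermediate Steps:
L(G, a) = -15*G/2 (L(G, a) = 3*(G*((-5 - 1*(-4)) - 4))/2 = 3*(G*((-5 + 4) - 4))/2 = 3*(G*(-1 - 4))/2 = 3*(G*(-5))/2 = 3*(-5*G)/2 = -15*G/2)
t(j) = 2*j/(-8 + j) (t(j) = (2*j)/(-8 + j) = 2*j/(-8 + j))
((t(0) + L(S(2), 10)*18) + 504) + 15834 = ((2*0/(-8 + 0) - 15/2*2**2*18) + 504) + 15834 = ((2*0/(-8) - 15/2*4*18) + 504) + 15834 = ((2*0*(-1/8) - 30*18) + 504) + 15834 = ((0 - 540) + 504) + 15834 = (-540 + 504) + 15834 = -36 + 15834 = 15798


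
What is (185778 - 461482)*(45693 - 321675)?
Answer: 76089341328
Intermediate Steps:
(185778 - 461482)*(45693 - 321675) = -275704*(-275982) = 76089341328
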